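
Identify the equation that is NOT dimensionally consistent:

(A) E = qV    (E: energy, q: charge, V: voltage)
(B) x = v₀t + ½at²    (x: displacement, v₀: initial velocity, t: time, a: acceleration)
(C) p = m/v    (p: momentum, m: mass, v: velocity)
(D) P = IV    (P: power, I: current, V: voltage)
(C) p = m/v

The equation (C) p = m/v is dimensionally incorrect.

LHS (p): [L M T^-1]
RHS (m/v): [L^-1 M T] ✗

The dimensions do not match. The other three equations balance.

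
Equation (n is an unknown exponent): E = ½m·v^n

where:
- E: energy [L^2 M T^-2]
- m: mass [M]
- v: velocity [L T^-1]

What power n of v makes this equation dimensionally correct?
n = 2

E has dimensions [L^2 M T^-2]; v has dimensions [L T^-1].
The rest of the RHS has dimensions [M], so v^n must supply [L^2 T^-2].
With n = 2: ½m·v^2 has dimensions [L^2 M T^-2], matching the LHS ✓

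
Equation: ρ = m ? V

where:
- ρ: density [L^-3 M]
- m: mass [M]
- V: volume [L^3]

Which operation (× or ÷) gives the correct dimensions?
division (÷): ρ = m ÷ V

ρ [L^-3 M]; m [M]; V [L^3].
m × V → [L^3 M] ✗
m ÷ V → [L^-3 M] ✓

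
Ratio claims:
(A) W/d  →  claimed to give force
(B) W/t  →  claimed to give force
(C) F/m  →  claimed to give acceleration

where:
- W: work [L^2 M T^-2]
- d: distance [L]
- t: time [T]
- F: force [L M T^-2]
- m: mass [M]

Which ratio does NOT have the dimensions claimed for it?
(B) W/t does not give force

(A) W/d: [L M T^-2] = force [L M T^-2] ✓
(B) W/t: [L^2 M T^-3] ≠ force [L M T^-2] ✗
(C) F/m: [L T^-2] = acceleration [L T^-2] ✓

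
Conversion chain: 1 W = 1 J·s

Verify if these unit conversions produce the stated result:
The chain is incorrect (it contains an error).

Incorrect: Watt is J/s, not J·s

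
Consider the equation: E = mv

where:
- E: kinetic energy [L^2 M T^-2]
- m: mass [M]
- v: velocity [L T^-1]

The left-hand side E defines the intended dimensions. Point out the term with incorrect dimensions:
The right-hand side term mv

E has dimensions [L^2 M T^-2], but mv has dimensions [L M T^-1], so the term mv is dimensionally wrong for E.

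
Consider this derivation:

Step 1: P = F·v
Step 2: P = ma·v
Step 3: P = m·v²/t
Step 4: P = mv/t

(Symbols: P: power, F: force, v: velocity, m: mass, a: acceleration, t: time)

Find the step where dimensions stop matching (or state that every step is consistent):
Step 4

Step 1: P = F·v → LHS [L^2 M T^-3], RHS [L^2 M T^-3] ✓
Step 2: P = ma·v → LHS [L^2 M T^-3], RHS [L^2 M T^-3] ✓
Step 3: P = m·v²/t → LHS [L^2 M T^-3], RHS [L^2 M T^-3] ✓
Step 4: P = mv/t → LHS [L^2 M T^-3], RHS [L M T^-2] ✗

The first dimensional inconsistency appears in step 4: P = mv/t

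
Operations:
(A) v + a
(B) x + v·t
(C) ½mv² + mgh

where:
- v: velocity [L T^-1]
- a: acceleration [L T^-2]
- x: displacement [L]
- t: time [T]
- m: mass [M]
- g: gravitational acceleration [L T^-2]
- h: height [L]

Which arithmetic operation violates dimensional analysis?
(A) v + a

(A) v + a: v [L T^-1] and a [L T^-2] — different dimensions cannot be added/subtracted ✗
(B) x + v·t: x [L] and v·t [L] — same dimensions ✓
(C) ½mv² + mgh: ½mv² [L^2 M T^-2] and mgh [L^2 M T^-2] — same dimensions ✓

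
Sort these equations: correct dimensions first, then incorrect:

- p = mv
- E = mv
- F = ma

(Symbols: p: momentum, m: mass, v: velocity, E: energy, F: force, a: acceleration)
Dimensionally correct: p = mv, F = ma
Dimensionally incorrect: E = mv
Ordered (correct first, then incorrect): p = mv, F = ma, E = mv

- p = mv: LHS [L M T^-1], RHS [L M T^-1] → correct ✓
- E = mv: LHS [L^2 M T^-2], RHS [L M T^-1] → incorrect ✗
- F = ma: LHS [L M T^-2], RHS [L M T^-2] → correct ✓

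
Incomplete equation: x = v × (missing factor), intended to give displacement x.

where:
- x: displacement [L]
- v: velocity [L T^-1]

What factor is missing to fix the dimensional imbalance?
t (time), dimensions [T]

x has dimensions [L] and v has dimensions [L T^-1].
The missing factor must have dimensions [L] / [L T^-1] = [T], i.e. time (t).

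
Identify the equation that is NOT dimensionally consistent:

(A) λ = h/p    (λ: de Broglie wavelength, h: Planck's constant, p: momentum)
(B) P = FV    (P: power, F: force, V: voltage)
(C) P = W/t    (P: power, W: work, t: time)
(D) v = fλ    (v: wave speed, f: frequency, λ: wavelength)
(B) P = FV

The equation (B) P = FV is dimensionally incorrect.

LHS (P): [L^2 M T^-3]
RHS (FV): [I^-1 L^3 M^2 T^-5] ✗

The dimensions do not match. The other three equations balance.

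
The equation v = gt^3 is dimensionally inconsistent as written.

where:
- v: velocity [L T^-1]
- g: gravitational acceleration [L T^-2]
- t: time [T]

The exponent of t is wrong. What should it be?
The exponent of t should be 1: v = gt

The LHS v has dimensions [L T^-1]; t has dimensions [T].
As written, the RHS gt^3 (exponent 3 on t) has dimensions [L T], which does not match.
With exponent 1, the RHS gt has dimensions [L T^-1], matching the LHS.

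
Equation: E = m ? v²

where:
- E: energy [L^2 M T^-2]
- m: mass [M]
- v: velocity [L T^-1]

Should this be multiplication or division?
multiplication (×): E = m × v²

E [L^2 M T^-2]; m [M]; v² [L^2 T^-2].
m × v² → [L^2 M T^-2] ✓
m ÷ v² → [L^-2 M T^2] ✗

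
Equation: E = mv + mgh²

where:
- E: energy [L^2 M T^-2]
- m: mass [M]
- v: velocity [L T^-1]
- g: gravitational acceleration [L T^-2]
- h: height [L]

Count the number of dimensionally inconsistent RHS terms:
2

LHS E: [L^2 M T^-2]
- mv: [L M T^-1] ✗
- mgh²: [L^3 M T^-2] ✗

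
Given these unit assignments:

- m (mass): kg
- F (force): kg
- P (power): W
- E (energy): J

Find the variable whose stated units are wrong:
F

The variable F (force) should have units N, not kg.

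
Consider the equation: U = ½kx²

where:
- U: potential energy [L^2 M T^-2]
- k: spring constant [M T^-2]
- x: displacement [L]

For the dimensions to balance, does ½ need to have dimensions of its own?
No

U has dimensions [L^2 M T^-2] and kx² already has dimensions [L^2 M T^-2], so the equation balances without ½ contributing any dimensions. ½ is a pure (dimensionless) number; changing or removing it would not affect dimensional consistency.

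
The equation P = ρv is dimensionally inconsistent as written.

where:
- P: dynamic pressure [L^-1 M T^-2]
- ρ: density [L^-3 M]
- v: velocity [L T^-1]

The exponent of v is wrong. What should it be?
The exponent of v should be 2: P = ρv^2

The LHS P has dimensions [L^-1 M T^-2]; v has dimensions [L T^-1].
As written, the RHS ρv (exponent 1 on v) has dimensions [L^-2 M T^-1], which does not match.
With exponent 2, the RHS ρv^2 has dimensions [L^-1 M T^-2], matching the LHS.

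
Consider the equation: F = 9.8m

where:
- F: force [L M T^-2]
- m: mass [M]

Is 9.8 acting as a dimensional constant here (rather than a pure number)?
Yes

F has dimensions [L M T^-2], while m alone has dimensions [M]. For the equation to balance, the factor 9.8 must carry dimensions [L T^-2] — it is a dimensional constant (a numerical value of a physical quantity with its units suppressed), not a pure number.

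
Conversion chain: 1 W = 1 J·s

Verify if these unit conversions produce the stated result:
The chain is incorrect (it contains an error).

Incorrect: Watt is J/s, not J·s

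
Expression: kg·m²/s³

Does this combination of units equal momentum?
No

The expression kg·m²/s³ has dimensions [L^2 M T^-3], but momentum has dimensions [L M T^-1].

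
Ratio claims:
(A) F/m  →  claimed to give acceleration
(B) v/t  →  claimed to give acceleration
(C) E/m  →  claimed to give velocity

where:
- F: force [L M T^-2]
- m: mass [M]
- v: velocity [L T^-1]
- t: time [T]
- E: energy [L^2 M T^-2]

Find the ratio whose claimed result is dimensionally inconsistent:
(C) E/m does not give velocity

(A) F/m: [L T^-2] = acceleration [L T^-2] ✓
(B) v/t: [L T^-2] = acceleration [L T^-2] ✓
(C) E/m: [L^2 T^-2] ≠ velocity [L T^-1] ✗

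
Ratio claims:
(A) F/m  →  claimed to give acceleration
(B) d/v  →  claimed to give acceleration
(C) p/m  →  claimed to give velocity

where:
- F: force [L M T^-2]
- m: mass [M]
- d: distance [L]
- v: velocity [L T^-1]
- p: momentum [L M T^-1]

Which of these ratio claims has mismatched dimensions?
(B) d/v does not give acceleration

(A) F/m: [L T^-2] = acceleration [L T^-2] ✓
(B) d/v: [T] ≠ acceleration [L T^-2] ✗
(C) p/m: [L T^-1] = velocity [L T^-1] ✓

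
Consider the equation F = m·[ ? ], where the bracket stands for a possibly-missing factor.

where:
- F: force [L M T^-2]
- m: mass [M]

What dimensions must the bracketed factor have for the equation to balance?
[L T^-2] — acceleration (e.g. a)

F has dimensions [L M T^-2]; m has dimensions [M].
The bracketed factor must supply [L M T^-2] / [M] = [L T^-2].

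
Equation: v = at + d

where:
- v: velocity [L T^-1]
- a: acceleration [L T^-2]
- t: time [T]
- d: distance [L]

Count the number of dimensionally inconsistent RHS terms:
1

LHS v: [L T^-1]
- at: [L T^-1] ✓
- d: [L] ✗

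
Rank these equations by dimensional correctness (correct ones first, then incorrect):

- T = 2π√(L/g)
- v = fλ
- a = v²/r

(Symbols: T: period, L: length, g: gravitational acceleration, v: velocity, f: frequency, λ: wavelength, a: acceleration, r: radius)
Dimensionally correct: T = 2π√(L/g), v = fλ, a = v²/r
Dimensionally incorrect: none
Ordered (correct first, then incorrect): T = 2π√(L/g), v = fλ, a = v²/r

- T = 2π√(L/g): LHS [T], RHS [T] → correct ✓
- v = fλ: LHS [L T^-1], RHS [L T^-1] → correct ✓
- a = v²/r: LHS [L T^-2], RHS [L T^-2] → correct ✓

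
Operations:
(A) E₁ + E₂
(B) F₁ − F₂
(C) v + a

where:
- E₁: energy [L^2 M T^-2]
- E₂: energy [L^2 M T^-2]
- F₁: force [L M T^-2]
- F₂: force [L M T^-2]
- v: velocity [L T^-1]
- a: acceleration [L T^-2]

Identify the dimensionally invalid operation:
(C) v + a

(A) E₁ + E₂: E₁ [L^2 M T^-2] and E₂ [L^2 M T^-2] — same dimensions ✓
(B) F₁ − F₂: F₁ [L M T^-2] and F₂ [L M T^-2] — same dimensions ✓
(C) v + a: v [L T^-1] and a [L T^-2] — different dimensions cannot be added/subtracted ✗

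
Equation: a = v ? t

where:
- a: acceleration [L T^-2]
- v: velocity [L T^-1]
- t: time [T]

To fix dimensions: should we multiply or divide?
division (÷): a = v ÷ t

a [L T^-2]; v [L T^-1]; t [T].
v × t → [L] ✗
v ÷ t → [L T^-2] ✓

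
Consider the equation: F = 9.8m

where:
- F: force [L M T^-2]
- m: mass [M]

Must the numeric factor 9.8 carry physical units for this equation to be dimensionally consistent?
Yes

F has dimensions [L M T^-2], while m alone has dimensions [M]. For the equation to balance, the factor 9.8 must carry dimensions [L T^-2] — it is a dimensional constant (a numerical value of a physical quantity with its units suppressed), not a pure number.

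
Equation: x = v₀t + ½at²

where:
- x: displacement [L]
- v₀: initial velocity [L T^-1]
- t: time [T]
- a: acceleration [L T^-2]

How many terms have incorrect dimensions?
0

LHS x: [L]
- v₀t: [L] ✓
- ½at²: [L] ✓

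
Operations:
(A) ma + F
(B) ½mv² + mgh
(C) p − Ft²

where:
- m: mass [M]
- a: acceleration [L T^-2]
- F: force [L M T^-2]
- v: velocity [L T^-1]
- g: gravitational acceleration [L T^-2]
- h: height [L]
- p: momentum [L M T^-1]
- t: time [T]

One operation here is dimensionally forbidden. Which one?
(C) p − Ft²

(A) ma + F: ma [L M T^-2] and F [L M T^-2] — same dimensions ✓
(B) ½mv² + mgh: ½mv² [L^2 M T^-2] and mgh [L^2 M T^-2] — same dimensions ✓
(C) p − Ft²: p [L M T^-1] and Ft² [L M] — different dimensions cannot be added/subtracted ✗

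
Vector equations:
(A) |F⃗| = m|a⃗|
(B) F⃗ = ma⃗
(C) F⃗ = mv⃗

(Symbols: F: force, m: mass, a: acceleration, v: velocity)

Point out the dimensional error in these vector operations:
(C) F⃗ = mv⃗

(A) |F⃗| = m|a⃗|: LHS [L M T^-2], RHS [L M T^-2] ✓ — magnitudes of vectors are scalars
(B) F⃗ = ma⃗: LHS [L M T^-2], RHS [L M T^-2] ✓ — Force and acceleration are vectors, mass is a scalar
(C) F⃗ = mv⃗: LHS [L M T^-2], RHS [L M T^-1] ✗ — mass times velocity is momentum, not force; should be ma⃗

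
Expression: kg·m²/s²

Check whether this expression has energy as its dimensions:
Yes

The expression kg·m²/s² has dimensions [L^2 M T^-2], which is exactly energy [L^2 M T^-2].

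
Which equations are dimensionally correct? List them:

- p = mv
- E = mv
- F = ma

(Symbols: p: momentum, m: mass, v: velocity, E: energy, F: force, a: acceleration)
Dimensionally correct: p = mv, F = ma
Dimensionally incorrect: E = mv
Ordered (correct first, then incorrect): p = mv, F = ma, E = mv

- p = mv: LHS [L M T^-1], RHS [L M T^-1] → correct ✓
- E = mv: LHS [L^2 M T^-2], RHS [L M T^-1] → incorrect ✗
- F = ma: LHS [L M T^-2], RHS [L M T^-2] → correct ✓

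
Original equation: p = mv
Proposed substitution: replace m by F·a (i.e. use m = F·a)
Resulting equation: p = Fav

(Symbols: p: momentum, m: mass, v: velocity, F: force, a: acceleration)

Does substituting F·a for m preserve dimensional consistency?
No

[m] = [M] and [F·a] = [L^2 M T^-4]. These differ, so the substitution replaces a quantity by one of different dimensions and the result p = Fav has LHS [L M T^-1] vs RHS [L^3 M T^-5] — inconsistent.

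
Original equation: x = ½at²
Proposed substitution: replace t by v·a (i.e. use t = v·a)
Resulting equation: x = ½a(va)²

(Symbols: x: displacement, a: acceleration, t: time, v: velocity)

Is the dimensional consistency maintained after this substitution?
No

[t] = [T] and [v·a] = [L^2 T^-3]. These differ, so the substitution replaces a quantity by one of different dimensions and the result x = ½a(va)² has LHS [L] vs RHS [L^5 T^-8] — inconsistent.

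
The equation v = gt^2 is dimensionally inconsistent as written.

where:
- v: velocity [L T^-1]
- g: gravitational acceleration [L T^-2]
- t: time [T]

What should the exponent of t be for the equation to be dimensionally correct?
The exponent of t should be 1: v = gt

The LHS v has dimensions [L T^-1]; t has dimensions [T].
As written, the RHS gt^2 (exponent 2 on t) has dimensions [L], which does not match.
With exponent 1, the RHS gt has dimensions [L T^-1], matching the LHS.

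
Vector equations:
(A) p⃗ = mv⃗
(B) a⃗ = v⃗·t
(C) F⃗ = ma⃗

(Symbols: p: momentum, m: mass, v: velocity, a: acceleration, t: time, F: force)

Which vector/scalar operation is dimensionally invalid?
(B) a⃗ = v⃗·t

(A) p⃗ = mv⃗: LHS [L M T^-1], RHS [L M T^-1] ✓ — mass (scalar) times velocity (vector)
(B) a⃗ = v⃗·t: LHS [L T^-2], RHS [L] ✗ — acceleration is velocity per time; should be v⃗/t
(C) F⃗ = ma⃗: LHS [L M T^-2], RHS [L M T^-2] ✓ — Force and acceleration are vectors, mass is a scalar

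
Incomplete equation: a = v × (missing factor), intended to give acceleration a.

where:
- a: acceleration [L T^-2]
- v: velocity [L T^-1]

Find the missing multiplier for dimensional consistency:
1/t (inverse time), dimensions [T^-1]

a has dimensions [L T^-2] and v has dimensions [L T^-1].
The missing factor must have dimensions [L T^-2] / [L T^-1] = [T^-1], i.e. inverse time (1/t).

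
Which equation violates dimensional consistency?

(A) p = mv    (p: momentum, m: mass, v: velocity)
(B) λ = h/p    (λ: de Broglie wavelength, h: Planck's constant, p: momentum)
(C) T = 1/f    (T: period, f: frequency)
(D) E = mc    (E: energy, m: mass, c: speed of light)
(D) E = mc

The equation (D) E = mc is dimensionally incorrect.

LHS (E): [L^2 M T^-2]
RHS (mc): [L M T^-1] ✗

The dimensions do not match. The other three equations balance.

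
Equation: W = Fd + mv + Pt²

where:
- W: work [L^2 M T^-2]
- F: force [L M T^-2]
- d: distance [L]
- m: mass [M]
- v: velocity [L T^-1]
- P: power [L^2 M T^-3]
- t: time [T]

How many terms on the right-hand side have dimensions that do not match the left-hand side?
2

LHS W: [L^2 M T^-2]
- Fd: [L^2 M T^-2] ✓
- mv: [L M T^-1] ✗
- Pt²: [L^2 M T^-1] ✗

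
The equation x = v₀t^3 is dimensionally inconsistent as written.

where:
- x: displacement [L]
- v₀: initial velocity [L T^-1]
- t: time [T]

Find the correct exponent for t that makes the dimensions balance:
The exponent of t should be 1: x = v₀t

The LHS x has dimensions [L]; t has dimensions [T].
As written, the RHS v₀t^3 (exponent 3 on t) has dimensions [L T^2], which does not match.
With exponent 1, the RHS v₀t has dimensions [L], matching the LHS.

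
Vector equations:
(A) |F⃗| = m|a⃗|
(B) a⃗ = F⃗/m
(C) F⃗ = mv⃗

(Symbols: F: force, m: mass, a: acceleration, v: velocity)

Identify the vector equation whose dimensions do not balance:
(C) F⃗ = mv⃗

(A) |F⃗| = m|a⃗|: LHS [L M T^-2], RHS [L M T^-2] ✓ — magnitudes of vectors are scalars
(B) a⃗ = F⃗/m: LHS [L T^-2], RHS [L T^-2] ✓ — force (vector) divided by mass (scalar)
(C) F⃗ = mv⃗: LHS [L M T^-2], RHS [L M T^-1] ✗ — mass times velocity is momentum, not force; should be ma⃗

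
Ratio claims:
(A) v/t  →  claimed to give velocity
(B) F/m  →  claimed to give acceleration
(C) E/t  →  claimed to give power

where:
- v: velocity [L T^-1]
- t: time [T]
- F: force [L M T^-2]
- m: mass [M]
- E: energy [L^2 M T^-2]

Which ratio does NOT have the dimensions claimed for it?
(A) v/t does not give velocity

(A) v/t: [L T^-2] ≠ velocity [L T^-1] ✗
(B) F/m: [L T^-2] = acceleration [L T^-2] ✓
(C) E/t: [L^2 M T^-3] = power [L^2 M T^-3] ✓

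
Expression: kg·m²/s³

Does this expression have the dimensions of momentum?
No

The expression kg·m²/s³ has dimensions [L^2 M T^-3], but momentum has dimensions [L M T^-1].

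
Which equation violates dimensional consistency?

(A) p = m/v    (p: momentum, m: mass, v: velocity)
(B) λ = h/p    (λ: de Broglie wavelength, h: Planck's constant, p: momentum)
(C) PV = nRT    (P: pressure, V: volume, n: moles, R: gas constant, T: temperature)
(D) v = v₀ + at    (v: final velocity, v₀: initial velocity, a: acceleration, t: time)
(A) p = m/v

The equation (A) p = m/v is dimensionally incorrect.

LHS (p): [L M T^-1]
RHS (m/v): [L^-1 M T] ✗

The dimensions do not match. The other three equations balance.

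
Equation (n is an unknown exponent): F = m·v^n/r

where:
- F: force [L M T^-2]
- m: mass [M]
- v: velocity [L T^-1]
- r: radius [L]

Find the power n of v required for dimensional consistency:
n = 2

F has dimensions [L M T^-2]; v has dimensions [L T^-1].
The rest of the RHS has dimensions [L^-1 M], so v^n must supply [L^2 T^-2].
With n = 2: m·v^2/r has dimensions [L M T^-2], matching the LHS ✓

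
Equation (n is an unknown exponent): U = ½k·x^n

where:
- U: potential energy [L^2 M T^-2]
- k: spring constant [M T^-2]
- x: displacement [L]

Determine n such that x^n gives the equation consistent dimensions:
n = 2

U has dimensions [L^2 M T^-2]; x has dimensions [L].
The rest of the RHS has dimensions [M T^-2], so x^n must supply [L^2].
With n = 2: ½k·x^2 has dimensions [L^2 M T^-2], matching the LHS ✓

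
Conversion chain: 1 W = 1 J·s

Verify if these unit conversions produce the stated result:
The chain is incorrect (it contains an error).

Incorrect: Watt is J/s, not J·s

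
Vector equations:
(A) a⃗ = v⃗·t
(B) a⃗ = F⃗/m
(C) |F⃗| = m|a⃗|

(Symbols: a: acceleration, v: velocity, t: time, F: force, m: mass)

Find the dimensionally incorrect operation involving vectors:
(A) a⃗ = v⃗·t

(A) a⃗ = v⃗·t: LHS [L T^-2], RHS [L] ✗ — acceleration is velocity per time; should be v⃗/t
(B) a⃗ = F⃗/m: LHS [L T^-2], RHS [L T^-2] ✓ — force (vector) divided by mass (scalar)
(C) |F⃗| = m|a⃗|: LHS [L M T^-2], RHS [L M T^-2] ✓ — magnitudes of vectors are scalars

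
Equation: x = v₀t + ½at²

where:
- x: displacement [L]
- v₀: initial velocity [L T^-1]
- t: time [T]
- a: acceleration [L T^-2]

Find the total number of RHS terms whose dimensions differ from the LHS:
0

LHS x: [L]
- v₀t: [L] ✓
- ½at²: [L] ✓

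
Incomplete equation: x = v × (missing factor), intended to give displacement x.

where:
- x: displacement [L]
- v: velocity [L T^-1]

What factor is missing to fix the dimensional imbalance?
t (time), dimensions [T]

x has dimensions [L] and v has dimensions [L T^-1].
The missing factor must have dimensions [L] / [L T^-1] = [T], i.e. time (t).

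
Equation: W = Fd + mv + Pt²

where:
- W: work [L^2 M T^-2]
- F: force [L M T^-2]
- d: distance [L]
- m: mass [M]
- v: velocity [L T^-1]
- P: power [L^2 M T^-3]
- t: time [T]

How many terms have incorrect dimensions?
2

LHS W: [L^2 M T^-2]
- Fd: [L^2 M T^-2] ✓
- mv: [L M T^-1] ✗
- Pt²: [L^2 M T^-1] ✗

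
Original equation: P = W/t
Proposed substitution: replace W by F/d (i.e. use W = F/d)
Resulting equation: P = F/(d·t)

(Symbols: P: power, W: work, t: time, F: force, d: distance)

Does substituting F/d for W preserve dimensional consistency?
No

[W] = [L^2 M T^-2] and [F/d] = [M T^-2]. These differ, so the substitution replaces a quantity by one of different dimensions and the result P = F/(d·t) has LHS [L^2 M T^-3] vs RHS [M T^-3] — inconsistent.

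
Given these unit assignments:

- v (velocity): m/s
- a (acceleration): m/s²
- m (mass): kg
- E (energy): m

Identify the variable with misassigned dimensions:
E

The variable E (energy) should have units J, not m.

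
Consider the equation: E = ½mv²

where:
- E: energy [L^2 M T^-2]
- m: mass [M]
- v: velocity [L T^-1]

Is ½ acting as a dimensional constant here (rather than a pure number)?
No

E has dimensions [L^2 M T^-2] and mv² already has dimensions [L^2 M T^-2], so the equation balances without ½ contributing any dimensions. ½ is a pure (dimensionless) number; changing or removing it would not affect dimensional consistency.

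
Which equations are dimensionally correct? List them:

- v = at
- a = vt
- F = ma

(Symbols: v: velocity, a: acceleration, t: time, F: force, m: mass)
Dimensionally correct: v = at, F = ma
Dimensionally incorrect: a = vt
Ordered (correct first, then incorrect): v = at, F = ma, a = vt

- v = at: LHS [L T^-1], RHS [L T^-1] → correct ✓
- a = vt: LHS [L T^-2], RHS [L] → incorrect ✗
- F = ma: LHS [L M T^-2], RHS [L M T^-2] → correct ✓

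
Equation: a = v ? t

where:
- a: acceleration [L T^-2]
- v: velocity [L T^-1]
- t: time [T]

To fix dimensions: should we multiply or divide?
division (÷): a = v ÷ t

a [L T^-2]; v [L T^-1]; t [T].
v × t → [L] ✗
v ÷ t → [L T^-2] ✓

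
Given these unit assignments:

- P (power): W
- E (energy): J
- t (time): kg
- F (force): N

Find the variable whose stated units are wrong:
t

The variable t (time) should have units s, not kg.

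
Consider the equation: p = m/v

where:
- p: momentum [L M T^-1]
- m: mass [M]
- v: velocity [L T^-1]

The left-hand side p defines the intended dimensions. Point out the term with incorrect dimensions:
The right-hand side term m/v

p has dimensions [L M T^-1], but m/v has dimensions [L^-1 M T], so the term m/v is dimensionally wrong for p.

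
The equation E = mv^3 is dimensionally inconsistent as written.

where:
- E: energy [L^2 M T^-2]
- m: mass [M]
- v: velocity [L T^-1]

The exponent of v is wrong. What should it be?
The exponent of v should be 2: E = mv^2

The LHS E has dimensions [L^2 M T^-2]; v has dimensions [L T^-1].
As written, the RHS mv^3 (exponent 3 on v) has dimensions [L^3 M T^-3], which does not match.
With exponent 2, the RHS mv^2 has dimensions [L^2 M T^-2], matching the LHS.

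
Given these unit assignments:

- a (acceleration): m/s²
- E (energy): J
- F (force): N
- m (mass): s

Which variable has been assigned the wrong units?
m

The variable m (mass) should have units kg, not s.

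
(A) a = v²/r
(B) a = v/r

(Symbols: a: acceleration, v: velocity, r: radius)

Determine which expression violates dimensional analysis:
(B)

(A) a = v²/r: LHS [L T^-2], RHS [L T^-2] ✓
(B) a = v/r: LHS [L T^-2], RHS [T^-1] ✗

Expression (B) a = v/r is dimensionally incorrect.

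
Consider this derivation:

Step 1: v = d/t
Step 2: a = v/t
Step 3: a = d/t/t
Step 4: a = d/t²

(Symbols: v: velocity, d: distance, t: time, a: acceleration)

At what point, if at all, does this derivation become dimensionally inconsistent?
No step introduces an error — all steps are dimensionally consistent.

Step 1: v = d/t → LHS [L T^-1], RHS [L T^-1] ✓
Step 2: a = v/t → LHS [L T^-2], RHS [L T^-2] ✓
Step 3: a = d/t/t → LHS [L T^-2], RHS [L T^-2] ✓
Step 4: a = d/t² → LHS [L T^-2], RHS [L T^-2] ✓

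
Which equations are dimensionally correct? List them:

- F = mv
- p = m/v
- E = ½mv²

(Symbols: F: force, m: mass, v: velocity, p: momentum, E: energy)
Dimensionally correct: E = ½mv²
Dimensionally incorrect: F = mv, p = m/v
Ordered (correct first, then incorrect): E = ½mv², F = mv, p = m/v

- F = mv: LHS [L M T^-2], RHS [L M T^-1] → incorrect ✗
- p = m/v: LHS [L M T^-1], RHS [L^-1 M T] → incorrect ✗
- E = ½mv²: LHS [L^2 M T^-2], RHS [L^2 M T^-2] → correct ✓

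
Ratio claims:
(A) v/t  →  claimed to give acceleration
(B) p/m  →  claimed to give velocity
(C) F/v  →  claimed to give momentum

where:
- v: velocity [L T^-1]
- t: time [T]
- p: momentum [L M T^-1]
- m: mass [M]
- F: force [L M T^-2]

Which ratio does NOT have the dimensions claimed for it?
(C) F/v does not give momentum

(A) v/t: [L T^-2] = acceleration [L T^-2] ✓
(B) p/m: [L T^-1] = velocity [L T^-1] ✓
(C) F/v: [M T^-1] ≠ momentum [L M T^-1] ✗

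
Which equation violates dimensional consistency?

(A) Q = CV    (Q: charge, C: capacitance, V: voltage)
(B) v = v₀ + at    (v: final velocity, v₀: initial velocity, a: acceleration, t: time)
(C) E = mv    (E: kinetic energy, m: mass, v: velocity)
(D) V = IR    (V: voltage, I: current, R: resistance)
(C) E = mv

The equation (C) E = mv is dimensionally incorrect.

LHS (E): [L^2 M T^-2]
RHS (mv): [L M T^-1] ✗

The dimensions do not match. The other three equations balance.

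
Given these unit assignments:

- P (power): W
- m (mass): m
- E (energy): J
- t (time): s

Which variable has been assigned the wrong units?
m

The variable m (mass) should have units kg, not m.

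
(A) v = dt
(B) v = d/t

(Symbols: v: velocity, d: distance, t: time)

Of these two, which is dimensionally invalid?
(A)

(A) v = dt: LHS [L T^-1], RHS [L T] ✗
(B) v = d/t: LHS [L T^-1], RHS [L T^-1] ✓

Expression (A) v = dt is dimensionally incorrect.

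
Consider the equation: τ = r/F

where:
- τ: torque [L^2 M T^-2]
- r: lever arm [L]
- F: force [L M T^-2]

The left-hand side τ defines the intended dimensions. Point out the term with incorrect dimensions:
The right-hand side term r/F

τ has dimensions [L^2 M T^-2], but r/F has dimensions [M^-1 T^2], so the term r/F is dimensionally wrong for τ.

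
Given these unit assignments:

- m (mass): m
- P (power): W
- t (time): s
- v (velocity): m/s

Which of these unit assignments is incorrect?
m

The variable m (mass) should have units kg, not m.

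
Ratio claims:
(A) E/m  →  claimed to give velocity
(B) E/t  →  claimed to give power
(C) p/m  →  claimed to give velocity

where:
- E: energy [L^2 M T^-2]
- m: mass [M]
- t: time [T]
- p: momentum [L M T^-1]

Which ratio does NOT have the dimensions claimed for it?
(A) E/m does not give velocity

(A) E/m: [L^2 T^-2] ≠ velocity [L T^-1] ✗
(B) E/t: [L^2 M T^-3] = power [L^2 M T^-3] ✓
(C) p/m: [L T^-1] = velocity [L T^-1] ✓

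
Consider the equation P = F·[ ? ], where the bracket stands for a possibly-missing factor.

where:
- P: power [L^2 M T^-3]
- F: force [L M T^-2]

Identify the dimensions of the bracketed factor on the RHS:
[L T^-1] — velocity (e.g. v)

P has dimensions [L^2 M T^-3]; F has dimensions [L M T^-2].
The bracketed factor must supply [L^2 M T^-3] / [L M T^-2] = [L T^-1].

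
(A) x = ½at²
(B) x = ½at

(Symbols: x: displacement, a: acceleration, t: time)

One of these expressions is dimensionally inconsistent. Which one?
(B)

(A) x = ½at²: LHS [L], RHS [L] ✓
(B) x = ½at: LHS [L], RHS [L T^-1] ✗

Expression (B) x = ½at is dimensionally incorrect.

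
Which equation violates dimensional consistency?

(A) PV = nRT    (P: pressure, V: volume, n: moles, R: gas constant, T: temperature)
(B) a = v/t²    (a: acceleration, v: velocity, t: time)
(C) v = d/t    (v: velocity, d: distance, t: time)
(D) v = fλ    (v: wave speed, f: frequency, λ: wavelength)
(B) a = v/t²

The equation (B) a = v/t² is dimensionally incorrect.

LHS (a): [L T^-2]
RHS (v/t²): [L T^-3] ✗

The dimensions do not match. The other three equations balance.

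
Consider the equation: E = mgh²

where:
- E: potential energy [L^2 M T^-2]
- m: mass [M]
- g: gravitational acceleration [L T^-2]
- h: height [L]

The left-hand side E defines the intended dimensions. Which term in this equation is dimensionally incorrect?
The right-hand side term mgh²

E has dimensions [L^2 M T^-2], but mgh² has dimensions [L^3 M T^-2], so the term mgh² is dimensionally wrong for E.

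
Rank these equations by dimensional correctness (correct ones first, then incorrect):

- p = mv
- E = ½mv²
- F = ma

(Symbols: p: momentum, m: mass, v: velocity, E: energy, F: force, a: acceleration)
Dimensionally correct: p = mv, E = ½mv², F = ma
Dimensionally incorrect: none
Ordered (correct first, then incorrect): p = mv, E = ½mv², F = ma

- p = mv: LHS [L M T^-1], RHS [L M T^-1] → correct ✓
- E = ½mv²: LHS [L^2 M T^-2], RHS [L^2 M T^-2] → correct ✓
- F = ma: LHS [L M T^-2], RHS [L M T^-2] → correct ✓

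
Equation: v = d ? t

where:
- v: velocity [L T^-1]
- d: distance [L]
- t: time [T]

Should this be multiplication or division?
division (÷): v = d ÷ t

v [L T^-1]; d [L]; t [T].
d × t → [L T] ✗
d ÷ t → [L T^-1] ✓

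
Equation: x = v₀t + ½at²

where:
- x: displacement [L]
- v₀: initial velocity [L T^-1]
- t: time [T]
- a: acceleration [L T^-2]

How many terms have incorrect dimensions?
0

LHS x: [L]
- v₀t: [L] ✓
- ½at²: [L] ✓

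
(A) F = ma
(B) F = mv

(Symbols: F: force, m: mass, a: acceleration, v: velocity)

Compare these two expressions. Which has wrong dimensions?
(B)

(A) F = ma: LHS [L M T^-2], RHS [L M T^-2] ✓
(B) F = mv: LHS [L M T^-2], RHS [L M T^-1] ✗

Expression (B) F = mv is dimensionally incorrect.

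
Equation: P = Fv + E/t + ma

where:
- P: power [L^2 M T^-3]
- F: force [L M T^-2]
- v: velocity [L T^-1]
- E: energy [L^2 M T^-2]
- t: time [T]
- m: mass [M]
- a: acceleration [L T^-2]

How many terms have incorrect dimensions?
1

LHS P: [L^2 M T^-3]
- Fv: [L^2 M T^-3] ✓
- E/t: [L^2 M T^-3] ✓
- ma: [L M T^-2] ✗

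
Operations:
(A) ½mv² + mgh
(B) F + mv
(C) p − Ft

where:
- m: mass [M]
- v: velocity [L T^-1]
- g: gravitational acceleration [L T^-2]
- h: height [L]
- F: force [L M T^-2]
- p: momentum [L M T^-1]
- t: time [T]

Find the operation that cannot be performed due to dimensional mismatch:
(B) F + mv

(A) ½mv² + mgh: ½mv² [L^2 M T^-2] and mgh [L^2 M T^-2] — same dimensions ✓
(B) F + mv: F [L M T^-2] and mv [L M T^-1] — different dimensions cannot be added/subtracted ✗
(C) p − Ft: p [L M T^-1] and Ft [L M T^-1] — same dimensions ✓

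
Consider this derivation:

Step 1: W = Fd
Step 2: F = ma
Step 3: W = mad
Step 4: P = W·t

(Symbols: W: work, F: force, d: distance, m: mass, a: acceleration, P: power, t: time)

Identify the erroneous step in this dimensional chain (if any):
Step 4

Step 1: W = Fd → LHS [L^2 M T^-2], RHS [L^2 M T^-2] ✓
Step 2: F = ma → LHS [L M T^-2], RHS [L M T^-2] ✓
Step 3: W = mad → LHS [L^2 M T^-2], RHS [L^2 M T^-2] ✓
Step 4: P = W·t → LHS [L^2 M T^-3], RHS [L^2 M T^-1] ✗

The first dimensional inconsistency appears in step 4: P = W·t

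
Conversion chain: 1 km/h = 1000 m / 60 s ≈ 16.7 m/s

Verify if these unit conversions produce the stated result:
The chain is incorrect (it contains an error).

Incorrect: 1 h = 3600 s, not 60 s (1 km/h ≈ 0.278 m/s)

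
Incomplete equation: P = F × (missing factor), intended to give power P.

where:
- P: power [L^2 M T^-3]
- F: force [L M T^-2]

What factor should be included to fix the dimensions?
v (velocity), dimensions [L T^-1]

P has dimensions [L^2 M T^-3] and F has dimensions [L M T^-2].
The missing factor must have dimensions [L^2 M T^-3] / [L M T^-2] = [L T^-1], i.e. velocity (v).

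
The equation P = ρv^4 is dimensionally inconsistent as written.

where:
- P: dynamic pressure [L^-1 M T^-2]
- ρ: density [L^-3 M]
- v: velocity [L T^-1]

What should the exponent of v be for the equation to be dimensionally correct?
The exponent of v should be 2: P = ρv^2

The LHS P has dimensions [L^-1 M T^-2]; v has dimensions [L T^-1].
As written, the RHS ρv^4 (exponent 4 on v) has dimensions [L M T^-4], which does not match.
With exponent 2, the RHS ρv^2 has dimensions [L^-1 M T^-2], matching the LHS.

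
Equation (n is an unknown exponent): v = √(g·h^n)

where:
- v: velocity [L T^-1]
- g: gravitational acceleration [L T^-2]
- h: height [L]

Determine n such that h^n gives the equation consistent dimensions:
n = 1

v has dimensions [L T^-1]; h has dimensions [L].
With n = 1: √(g·h^1) has dimensions [L T^-1], matching the LHS ✓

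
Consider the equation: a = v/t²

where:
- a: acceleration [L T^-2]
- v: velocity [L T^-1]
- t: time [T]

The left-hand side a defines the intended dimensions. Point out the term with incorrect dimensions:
The right-hand side term v/t²

a has dimensions [L T^-2], but v/t² has dimensions [L T^-3], so the term v/t² is dimensionally wrong for a.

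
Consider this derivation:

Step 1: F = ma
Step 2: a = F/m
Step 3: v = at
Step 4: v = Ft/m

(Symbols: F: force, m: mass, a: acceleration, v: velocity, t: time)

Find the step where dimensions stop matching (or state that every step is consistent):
No step introduces an error — all steps are dimensionally consistent.

Step 1: F = ma → LHS [L M T^-2], RHS [L M T^-2] ✓
Step 2: a = F/m → LHS [L T^-2], RHS [L T^-2] ✓
Step 3: v = at → LHS [L T^-1], RHS [L T^-1] ✓
Step 4: v = Ft/m → LHS [L T^-1], RHS [L T^-1] ✓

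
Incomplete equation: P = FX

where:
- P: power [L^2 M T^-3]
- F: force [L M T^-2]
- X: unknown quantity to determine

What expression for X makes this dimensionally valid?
X = v (velocity), dimensions [L T^-1]

P has dimensions [L^2 M T^-3]; the rest of the RHS (F) has dimensions [L M T^-2].
So X must have dimensions [L T^-1] — X = v (velocity).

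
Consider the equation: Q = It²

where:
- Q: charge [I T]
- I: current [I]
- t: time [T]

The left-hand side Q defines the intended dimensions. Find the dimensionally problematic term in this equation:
The right-hand side term It²

Q has dimensions [I T], but It² has dimensions [I T^2], so the term It² is dimensionally wrong for Q.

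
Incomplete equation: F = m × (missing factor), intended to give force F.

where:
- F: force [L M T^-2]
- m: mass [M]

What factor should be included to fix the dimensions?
a (acceleration), dimensions [L T^-2]

F has dimensions [L M T^-2] and m has dimensions [M].
The missing factor must have dimensions [L M T^-2] / [M] = [L T^-2], i.e. acceleration (a).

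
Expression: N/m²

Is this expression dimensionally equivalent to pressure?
Yes

The expression N/m² has dimensions [L^-1 M T^-2], which is exactly pressure [L^-1 M T^-2].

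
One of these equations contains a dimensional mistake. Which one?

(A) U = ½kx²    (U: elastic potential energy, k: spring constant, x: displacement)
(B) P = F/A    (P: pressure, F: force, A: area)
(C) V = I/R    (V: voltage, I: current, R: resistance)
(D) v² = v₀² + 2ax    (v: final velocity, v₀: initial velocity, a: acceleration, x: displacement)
(C) V = I/R

The equation (C) V = I/R is dimensionally incorrect.

LHS (V): [I^-1 L^2 M T^-3]
RHS (I/R): [I^3 L^-2 M^-1 T^3] ✗

The dimensions do not match. The other three equations balance.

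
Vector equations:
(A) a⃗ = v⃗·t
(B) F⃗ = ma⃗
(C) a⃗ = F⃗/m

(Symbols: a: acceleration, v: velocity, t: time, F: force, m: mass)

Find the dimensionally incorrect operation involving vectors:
(A) a⃗ = v⃗·t

(A) a⃗ = v⃗·t: LHS [L T^-2], RHS [L] ✗ — acceleration is velocity per time; should be v⃗/t
(B) F⃗ = ma⃗: LHS [L M T^-2], RHS [L M T^-2] ✓ — Force and acceleration are vectors, mass is a scalar
(C) a⃗ = F⃗/m: LHS [L T^-2], RHS [L T^-2] ✓ — force (vector) divided by mass (scalar)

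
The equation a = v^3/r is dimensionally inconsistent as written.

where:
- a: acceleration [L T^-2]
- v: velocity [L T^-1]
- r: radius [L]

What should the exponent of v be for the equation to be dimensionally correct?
The exponent of v should be 2: a = v^2/r

The LHS a has dimensions [L T^-2]; v has dimensions [L T^-1].
As written, the RHS v^3/r (exponent 3 on v) has dimensions [L^2 T^-3], which does not match.
With exponent 2, the RHS v^2/r has dimensions [L T^-2], matching the LHS.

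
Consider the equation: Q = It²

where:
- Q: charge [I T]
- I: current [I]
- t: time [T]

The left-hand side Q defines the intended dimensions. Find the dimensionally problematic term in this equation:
The right-hand side term It²

Q has dimensions [I T], but It² has dimensions [I T^2], so the term It² is dimensionally wrong for Q.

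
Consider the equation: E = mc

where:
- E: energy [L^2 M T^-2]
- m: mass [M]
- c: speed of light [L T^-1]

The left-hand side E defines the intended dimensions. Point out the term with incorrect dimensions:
The right-hand side term mc

E has dimensions [L^2 M T^-2], but mc has dimensions [L M T^-1], so the term mc is dimensionally wrong for E.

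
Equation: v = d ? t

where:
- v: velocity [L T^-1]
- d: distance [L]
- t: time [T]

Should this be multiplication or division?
division (÷): v = d ÷ t

v [L T^-1]; d [L]; t [T].
d × t → [L T] ✗
d ÷ t → [L T^-1] ✓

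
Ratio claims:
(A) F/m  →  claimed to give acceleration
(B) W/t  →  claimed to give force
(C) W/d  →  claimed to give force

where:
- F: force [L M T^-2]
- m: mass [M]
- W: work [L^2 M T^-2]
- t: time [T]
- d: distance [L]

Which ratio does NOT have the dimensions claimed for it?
(B) W/t does not give force

(A) F/m: [L T^-2] = acceleration [L T^-2] ✓
(B) W/t: [L^2 M T^-3] ≠ force [L M T^-2] ✗
(C) W/d: [L M T^-2] = force [L M T^-2] ✓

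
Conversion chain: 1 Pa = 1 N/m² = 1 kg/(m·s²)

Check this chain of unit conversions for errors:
The chain is correct (no errors).

Correct: Pascal is Newton per square meter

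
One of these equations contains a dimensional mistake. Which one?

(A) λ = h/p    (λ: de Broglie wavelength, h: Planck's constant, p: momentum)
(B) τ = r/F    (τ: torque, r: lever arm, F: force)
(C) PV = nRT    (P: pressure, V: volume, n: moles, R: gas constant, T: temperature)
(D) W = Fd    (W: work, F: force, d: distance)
(B) τ = r/F

The equation (B) τ = r/F is dimensionally incorrect.

LHS (τ): [L^2 M T^-2]
RHS (r/F): [M^-1 T^2] ✗

The dimensions do not match. The other three equations balance.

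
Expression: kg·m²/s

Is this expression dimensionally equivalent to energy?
No

The expression kg·m²/s has dimensions [L^2 M T^-1], but energy has dimensions [L^2 M T^-2].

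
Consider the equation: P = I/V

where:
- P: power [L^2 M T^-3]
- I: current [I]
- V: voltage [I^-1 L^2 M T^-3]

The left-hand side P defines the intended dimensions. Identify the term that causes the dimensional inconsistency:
The right-hand side term I/V

P has dimensions [L^2 M T^-3], but I/V has dimensions [I^2 L^-2 M^-1 T^3], so the term I/V is dimensionally wrong for P.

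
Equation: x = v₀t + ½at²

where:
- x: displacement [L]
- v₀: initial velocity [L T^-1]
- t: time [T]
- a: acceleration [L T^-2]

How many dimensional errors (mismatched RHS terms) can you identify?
0

LHS x: [L]
- v₀t: [L] ✓
- ½at²: [L] ✓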